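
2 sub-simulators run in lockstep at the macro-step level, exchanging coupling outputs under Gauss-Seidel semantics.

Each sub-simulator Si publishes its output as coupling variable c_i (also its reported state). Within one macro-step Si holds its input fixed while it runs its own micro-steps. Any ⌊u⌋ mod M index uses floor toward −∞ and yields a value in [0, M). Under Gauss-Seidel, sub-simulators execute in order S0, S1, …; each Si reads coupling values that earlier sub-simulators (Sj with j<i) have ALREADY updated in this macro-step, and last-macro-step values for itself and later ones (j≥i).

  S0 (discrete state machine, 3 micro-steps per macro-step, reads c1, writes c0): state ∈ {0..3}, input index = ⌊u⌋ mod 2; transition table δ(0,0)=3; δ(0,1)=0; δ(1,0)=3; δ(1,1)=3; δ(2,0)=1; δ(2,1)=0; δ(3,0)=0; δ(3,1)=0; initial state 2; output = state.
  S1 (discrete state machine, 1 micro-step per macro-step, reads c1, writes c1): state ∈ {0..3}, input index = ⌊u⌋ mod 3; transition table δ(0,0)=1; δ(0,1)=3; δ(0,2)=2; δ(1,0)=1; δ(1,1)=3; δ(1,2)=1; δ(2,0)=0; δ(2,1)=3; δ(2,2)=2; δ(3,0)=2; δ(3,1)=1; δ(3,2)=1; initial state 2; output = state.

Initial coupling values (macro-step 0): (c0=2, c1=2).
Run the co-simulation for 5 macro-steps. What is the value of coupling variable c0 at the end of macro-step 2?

macro 1: S0 reads c1=2 → after 3×micro: 0; S1 reads c1=2 → after 1×micro: 2 ⇒ (c0=0, c1=2)
macro 2: S0 reads c1=2 → after 3×micro: 3; S1 reads c1=2 → after 1×micro: 2 ⇒ (c0=3, c1=2)
macro 3: S0 reads c1=2 → after 3×micro: 0; S1 reads c1=2 → after 1×micro: 2 ⇒ (c0=0, c1=2)
macro 4: S0 reads c1=2 → after 3×micro: 3; S1 reads c1=2 → after 1×micro: 2 ⇒ (c0=3, c1=2)
macro 5: S0 reads c1=2 → after 3×micro: 0; S1 reads c1=2 → after 1×micro: 2 ⇒ (c0=0, c1=2)

c0 at macro-step 2 = 3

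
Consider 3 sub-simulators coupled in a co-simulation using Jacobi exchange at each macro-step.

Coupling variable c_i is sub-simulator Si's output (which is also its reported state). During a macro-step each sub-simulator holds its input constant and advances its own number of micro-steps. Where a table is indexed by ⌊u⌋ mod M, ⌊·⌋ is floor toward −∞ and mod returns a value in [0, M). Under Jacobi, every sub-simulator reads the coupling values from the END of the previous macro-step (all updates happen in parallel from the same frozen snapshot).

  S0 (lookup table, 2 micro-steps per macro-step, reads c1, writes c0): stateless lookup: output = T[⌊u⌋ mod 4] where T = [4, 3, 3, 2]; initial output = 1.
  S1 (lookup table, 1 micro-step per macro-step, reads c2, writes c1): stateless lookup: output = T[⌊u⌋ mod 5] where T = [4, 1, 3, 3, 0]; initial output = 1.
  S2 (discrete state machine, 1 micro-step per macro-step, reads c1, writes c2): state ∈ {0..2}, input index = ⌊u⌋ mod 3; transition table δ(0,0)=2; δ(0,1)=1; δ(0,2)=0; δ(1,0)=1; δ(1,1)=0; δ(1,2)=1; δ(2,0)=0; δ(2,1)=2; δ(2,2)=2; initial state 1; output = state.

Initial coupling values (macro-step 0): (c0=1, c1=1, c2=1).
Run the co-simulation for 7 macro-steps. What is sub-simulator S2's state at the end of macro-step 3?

macro 1: S0 reads c1=1 → after 2×micro: 3; S1 reads c2=1 → after 1×micro: 1; S2 reads c1=1 → after 1×micro: 0 ⇒ (c0=3, c1=1, c2=0)
macro 2: S0 reads c1=1 → after 2×micro: 3; S1 reads c2=0 → after 1×micro: 4; S2 reads c1=1 → after 1×micro: 1 ⇒ (c0=3, c1=4, c2=1)
macro 3: S0 reads c1=4 → after 2×micro: 4; S1 reads c2=1 → after 1×micro: 1; S2 reads c1=4 → after 1×micro: 0 ⇒ (c0=4, c1=1, c2=0)
macro 4: S0 reads c1=1 → after 2×micro: 3; S1 reads c2=0 → after 1×micro: 4; S2 reads c1=1 → after 1×micro: 1 ⇒ (c0=3, c1=4, c2=1)
macro 5: S0 reads c1=4 → after 2×micro: 4; S1 reads c2=1 → after 1×micro: 1; S2 reads c1=4 → after 1×micro: 0 ⇒ (c0=4, c1=1, c2=0)
macro 6: S0 reads c1=1 → after 2×micro: 3; S1 reads c2=0 → after 1×micro: 4; S2 reads c1=1 → after 1×micro: 1 ⇒ (c0=3, c1=4, c2=1)
macro 7: S0 reads c1=4 → after 2×micro: 4; S1 reads c2=1 → after 1×micro: 1; S2 reads c1=4 → after 1×micro: 0 ⇒ (c0=4, c1=1, c2=0)

S2 state at macro-step 3 = 0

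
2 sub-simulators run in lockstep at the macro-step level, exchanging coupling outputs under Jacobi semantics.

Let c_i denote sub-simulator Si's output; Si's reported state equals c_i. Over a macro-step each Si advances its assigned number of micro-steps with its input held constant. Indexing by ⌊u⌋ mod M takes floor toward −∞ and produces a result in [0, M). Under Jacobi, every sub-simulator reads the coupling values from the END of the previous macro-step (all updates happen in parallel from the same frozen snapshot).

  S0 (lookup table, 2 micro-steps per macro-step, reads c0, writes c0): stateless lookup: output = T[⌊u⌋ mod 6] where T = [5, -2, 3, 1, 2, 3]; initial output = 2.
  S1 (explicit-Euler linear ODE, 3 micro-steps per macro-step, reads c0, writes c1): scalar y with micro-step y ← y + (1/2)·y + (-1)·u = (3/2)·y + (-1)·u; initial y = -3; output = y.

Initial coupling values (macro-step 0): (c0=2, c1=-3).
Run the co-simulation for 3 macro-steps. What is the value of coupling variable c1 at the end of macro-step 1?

macro 1: S0 reads c0=2 → after 2×micro: 3; S1 reads c0=2 → after 3×micro: -157/8 ⇒ (c0=3, c1=-157/8)
macro 2: S0 reads c0=3 → after 2×micro: 1; S1 reads c0=3 → after 3×micro: -5151/64 ⇒ (c0=1, c1=-5151/64)
macro 3: S0 reads c0=1 → after 2×micro: -2; S1 reads c0=1 → after 3×micro: -141509/512 ⇒ (c0=-2, c1=-141509/512)

c1 at macro-step 1 = -157/8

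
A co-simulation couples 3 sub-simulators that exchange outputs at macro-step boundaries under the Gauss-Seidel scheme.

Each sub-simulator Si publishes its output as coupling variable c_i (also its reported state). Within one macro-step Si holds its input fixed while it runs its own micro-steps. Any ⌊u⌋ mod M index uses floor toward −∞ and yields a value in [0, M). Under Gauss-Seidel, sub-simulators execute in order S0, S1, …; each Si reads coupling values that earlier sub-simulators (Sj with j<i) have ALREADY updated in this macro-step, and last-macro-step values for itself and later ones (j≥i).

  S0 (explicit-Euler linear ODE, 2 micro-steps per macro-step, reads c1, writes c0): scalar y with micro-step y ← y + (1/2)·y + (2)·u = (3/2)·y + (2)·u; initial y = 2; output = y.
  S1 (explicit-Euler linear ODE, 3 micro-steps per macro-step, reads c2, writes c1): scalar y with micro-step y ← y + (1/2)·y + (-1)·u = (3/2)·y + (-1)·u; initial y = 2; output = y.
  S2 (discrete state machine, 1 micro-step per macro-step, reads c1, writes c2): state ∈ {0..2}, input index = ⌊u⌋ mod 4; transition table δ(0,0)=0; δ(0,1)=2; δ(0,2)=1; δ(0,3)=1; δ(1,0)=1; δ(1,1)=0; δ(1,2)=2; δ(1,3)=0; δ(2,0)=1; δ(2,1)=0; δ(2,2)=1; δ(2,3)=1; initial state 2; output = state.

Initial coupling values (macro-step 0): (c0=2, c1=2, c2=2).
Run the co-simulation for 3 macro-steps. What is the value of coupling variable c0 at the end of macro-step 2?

c0 at macro-step 2 = 151/8

macro 1: S0 reads c1=2 → after 2×micro: 29/2; S1 reads c2=2 → after 3×micro: -11/4; S2 reads c1=-11/4 → after 1×micro: 0 ⇒ (c0=29/2, c1=-11/4, c2=0)
macro 2: S0 reads c1=-11/4 → after 2×micro: 151/8; S1 reads c2=0 → after 3×micro: -297/32; S2 reads c1=-297/32 → after 1×micro: 1 ⇒ (c0=151/8, c1=-297/32, c2=1)
macro 3: S0 reads c1=-297/32 → after 2×micro: -63/16; S1 reads c2=1 → after 3×micro: -9235/256; S2 reads c1=-9235/256 → after 1×micro: 0 ⇒ (c0=-63/16, c1=-9235/256, c2=0)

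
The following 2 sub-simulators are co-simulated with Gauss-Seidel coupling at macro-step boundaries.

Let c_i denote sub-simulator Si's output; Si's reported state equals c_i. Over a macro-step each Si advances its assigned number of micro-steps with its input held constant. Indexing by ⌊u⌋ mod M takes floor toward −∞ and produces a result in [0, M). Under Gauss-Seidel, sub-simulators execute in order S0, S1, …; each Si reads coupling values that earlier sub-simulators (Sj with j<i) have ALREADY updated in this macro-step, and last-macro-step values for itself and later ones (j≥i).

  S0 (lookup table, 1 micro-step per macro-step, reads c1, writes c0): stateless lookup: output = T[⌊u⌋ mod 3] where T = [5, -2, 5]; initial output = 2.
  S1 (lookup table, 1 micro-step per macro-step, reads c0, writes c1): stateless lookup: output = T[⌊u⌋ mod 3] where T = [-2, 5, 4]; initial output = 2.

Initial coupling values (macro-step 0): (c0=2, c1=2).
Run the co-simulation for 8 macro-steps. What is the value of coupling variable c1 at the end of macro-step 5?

c1 at macro-step 5 = 4

macro 1: S0 reads c1=2 → after 1×micro: 5; S1 reads c0=5 → after 1×micro: 4 ⇒ (c0=5, c1=4)
macro 2: S0 reads c1=4 → after 1×micro: -2; S1 reads c0=-2 → after 1×micro: 5 ⇒ (c0=-2, c1=5)
macro 3: S0 reads c1=5 → after 1×micro: 5; S1 reads c0=5 → after 1×micro: 4 ⇒ (c0=5, c1=4)
macro 4: S0 reads c1=4 → after 1×micro: -2; S1 reads c0=-2 → after 1×micro: 5 ⇒ (c0=-2, c1=5)
macro 5: S0 reads c1=5 → after 1×micro: 5; S1 reads c0=5 → after 1×micro: 4 ⇒ (c0=5, c1=4)
macro 6: S0 reads c1=4 → after 1×micro: -2; S1 reads c0=-2 → after 1×micro: 5 ⇒ (c0=-2, c1=5)
macro 7: S0 reads c1=5 → after 1×micro: 5; S1 reads c0=5 → after 1×micro: 4 ⇒ (c0=5, c1=4)
macro 8: S0 reads c1=4 → after 1×micro: -2; S1 reads c0=-2 → after 1×micro: 5 ⇒ (c0=-2, c1=5)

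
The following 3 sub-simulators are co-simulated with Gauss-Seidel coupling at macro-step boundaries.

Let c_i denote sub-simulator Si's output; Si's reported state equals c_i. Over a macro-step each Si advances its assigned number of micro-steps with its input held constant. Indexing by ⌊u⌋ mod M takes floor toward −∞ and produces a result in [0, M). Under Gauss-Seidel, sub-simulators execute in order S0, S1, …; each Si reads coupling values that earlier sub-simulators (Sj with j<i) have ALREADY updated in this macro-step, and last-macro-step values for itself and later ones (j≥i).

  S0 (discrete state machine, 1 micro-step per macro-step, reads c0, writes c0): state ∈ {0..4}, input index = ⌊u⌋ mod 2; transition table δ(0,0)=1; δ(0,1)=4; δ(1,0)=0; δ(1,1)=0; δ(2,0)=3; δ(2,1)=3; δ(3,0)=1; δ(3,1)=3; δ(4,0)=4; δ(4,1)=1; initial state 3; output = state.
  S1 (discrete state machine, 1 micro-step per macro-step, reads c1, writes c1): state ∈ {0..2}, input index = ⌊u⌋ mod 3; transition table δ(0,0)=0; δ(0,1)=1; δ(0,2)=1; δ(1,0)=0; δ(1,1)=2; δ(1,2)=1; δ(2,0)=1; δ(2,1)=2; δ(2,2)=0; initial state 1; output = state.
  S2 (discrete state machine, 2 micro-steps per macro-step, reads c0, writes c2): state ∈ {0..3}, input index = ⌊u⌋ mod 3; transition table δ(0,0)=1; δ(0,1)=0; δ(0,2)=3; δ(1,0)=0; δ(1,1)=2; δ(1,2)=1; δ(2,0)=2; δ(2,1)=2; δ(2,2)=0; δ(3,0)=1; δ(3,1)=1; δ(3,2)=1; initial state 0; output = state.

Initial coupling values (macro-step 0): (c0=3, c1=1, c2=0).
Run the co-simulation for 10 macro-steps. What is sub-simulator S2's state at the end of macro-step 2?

S2 state at macro-step 2 = 0

macro 1: S0 reads c0=3 → after 1×micro: 3; S1 reads c1=1 → after 1×micro: 2; S2 reads c0=3 → after 2×micro: 0 ⇒ (c0=3, c1=2, c2=0)
macro 2: S0 reads c0=3 → after 1×micro: 3; S1 reads c1=2 → after 1×micro: 0; S2 reads c0=3 → after 2×micro: 0 ⇒ (c0=3, c1=0, c2=0)
macro 3: S0 reads c0=3 → after 1×micro: 3; S1 reads c1=0 → after 1×micro: 0; S2 reads c0=3 → after 2×micro: 0 ⇒ (c0=3, c1=0, c2=0)
macro 4: S0 reads c0=3 → after 1×micro: 3; S1 reads c1=0 → after 1×micro: 0; S2 reads c0=3 → after 2×micro: 0 ⇒ (c0=3, c1=0, c2=0)
macro 5: S0 reads c0=3 → after 1×micro: 3; S1 reads c1=0 → after 1×micro: 0; S2 reads c0=3 → after 2×micro: 0 ⇒ (c0=3, c1=0, c2=0)
macro 6: S0 reads c0=3 → after 1×micro: 3; S1 reads c1=0 → after 1×micro: 0; S2 reads c0=3 → after 2×micro: 0 ⇒ (c0=3, c1=0, c2=0)
macro 7: S0 reads c0=3 → after 1×micro: 3; S1 reads c1=0 → after 1×micro: 0; S2 reads c0=3 → after 2×micro: 0 ⇒ (c0=3, c1=0, c2=0)
macro 8: S0 reads c0=3 → after 1×micro: 3; S1 reads c1=0 → after 1×micro: 0; S2 reads c0=3 → after 2×micro: 0 ⇒ (c0=3, c1=0, c2=0)
macro 9: S0 reads c0=3 → after 1×micro: 3; S1 reads c1=0 → after 1×micro: 0; S2 reads c0=3 → after 2×micro: 0 ⇒ (c0=3, c1=0, c2=0)
macro 10: S0 reads c0=3 → after 1×micro: 3; S1 reads c1=0 → after 1×micro: 0; S2 reads c0=3 → after 2×micro: 0 ⇒ (c0=3, c1=0, c2=0)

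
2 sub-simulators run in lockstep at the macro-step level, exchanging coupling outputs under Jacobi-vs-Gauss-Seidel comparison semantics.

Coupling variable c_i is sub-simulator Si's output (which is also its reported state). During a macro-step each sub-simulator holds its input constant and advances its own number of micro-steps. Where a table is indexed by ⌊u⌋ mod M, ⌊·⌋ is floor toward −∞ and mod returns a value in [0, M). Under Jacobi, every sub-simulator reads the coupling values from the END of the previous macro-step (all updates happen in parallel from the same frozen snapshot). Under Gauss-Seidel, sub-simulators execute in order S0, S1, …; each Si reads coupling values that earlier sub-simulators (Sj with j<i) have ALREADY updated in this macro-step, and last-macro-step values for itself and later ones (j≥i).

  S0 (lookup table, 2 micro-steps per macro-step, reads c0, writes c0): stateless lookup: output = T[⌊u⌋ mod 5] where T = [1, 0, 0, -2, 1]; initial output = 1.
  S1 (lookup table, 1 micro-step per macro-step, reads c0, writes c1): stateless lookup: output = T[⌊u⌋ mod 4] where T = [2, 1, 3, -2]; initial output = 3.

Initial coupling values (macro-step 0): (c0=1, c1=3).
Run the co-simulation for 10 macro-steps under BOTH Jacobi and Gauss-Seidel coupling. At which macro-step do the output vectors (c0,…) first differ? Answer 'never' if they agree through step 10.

first divergence at macro-step: 1

[Jacobi] macro 1: S0 reads c0=1 → after 2×micro: 0; S1 reads c0=1 → after 1×micro: 1 ⇒ (c0=0, c1=1)
[Jacobi] macro 2: S0 reads c0=0 → after 2×micro: 1; S1 reads c0=0 → after 1×micro: 2 ⇒ (c0=1, c1=2)
[Jacobi] macro 3: S0 reads c0=1 → after 2×micro: 0; S1 reads c0=1 → after 1×micro: 1 ⇒ (c0=0, c1=1)
[Jacobi] macro 4: S0 reads c0=0 → after 2×micro: 1; S1 reads c0=0 → after 1×micro: 2 ⇒ (c0=1, c1=2)
[Jacobi] macro 5: S0 reads c0=1 → after 2×micro: 0; S1 reads c0=1 → after 1×micro: 1 ⇒ (c0=0, c1=1)
[Jacobi] macro 6: S0 reads c0=0 → after 2×micro: 1; S1 reads c0=0 → after 1×micro: 2 ⇒ (c0=1, c1=2)
[Jacobi] macro 7: S0 reads c0=1 → after 2×micro: 0; S1 reads c0=1 → after 1×micro: 1 ⇒ (c0=0, c1=1)
[Jacobi] macro 8: S0 reads c0=0 → after 2×micro: 1; S1 reads c0=0 → after 1×micro: 2 ⇒ (c0=1, c1=2)
[Jacobi] macro 9: S0 reads c0=1 → after 2×micro: 0; S1 reads c0=1 → after 1×micro: 1 ⇒ (c0=0, c1=1)
[Jacobi] macro 10: S0 reads c0=0 → after 2×micro: 1; S1 reads c0=0 → after 1×micro: 2 ⇒ (c0=1, c1=2)
[Gauss-Seidel] macro 1: S0 reads c0=1 → after 2×micro: 0; S1 reads c0=0 → after 1×micro: 2 ⇒ (c0=0, c1=2)
[Gauss-Seidel] macro 2: S0 reads c0=0 → after 2×micro: 1; S1 reads c0=1 → after 1×micro: 1 ⇒ (c0=1, c1=1)
[Gauss-Seidel] macro 3: S0 reads c0=1 → after 2×micro: 0; S1 reads c0=0 → after 1×micro: 2 ⇒ (c0=0, c1=2)
[Gauss-Seidel] macro 4: S0 reads c0=0 → after 2×micro: 1; S1 reads c0=1 → after 1×micro: 1 ⇒ (c0=1, c1=1)
[Gauss-Seidel] macro 5: S0 reads c0=1 → after 2×micro: 0; S1 reads c0=0 → after 1×micro: 2 ⇒ (c0=0, c1=2)
[Gauss-Seidel] macro 6: S0 reads c0=0 → after 2×micro: 1; S1 reads c0=1 → after 1×micro: 1 ⇒ (c0=1, c1=1)
[Gauss-Seidel] macro 7: S0 reads c0=1 → after 2×micro: 0; S1 reads c0=0 → after 1×micro: 2 ⇒ (c0=0, c1=2)
[Gauss-Seidel] macro 8: S0 reads c0=0 → after 2×micro: 1; S1 reads c0=1 → after 1×micro: 1 ⇒ (c0=1, c1=1)
[Gauss-Seidel] macro 9: S0 reads c0=1 → after 2×micro: 0; S1 reads c0=0 → after 1×micro: 2 ⇒ (c0=0, c1=2)
[Gauss-Seidel] macro 10: S0 reads c0=0 → after 2×micro: 1; S1 reads c0=1 → after 1×micro: 1 ⇒ (c0=1, c1=1)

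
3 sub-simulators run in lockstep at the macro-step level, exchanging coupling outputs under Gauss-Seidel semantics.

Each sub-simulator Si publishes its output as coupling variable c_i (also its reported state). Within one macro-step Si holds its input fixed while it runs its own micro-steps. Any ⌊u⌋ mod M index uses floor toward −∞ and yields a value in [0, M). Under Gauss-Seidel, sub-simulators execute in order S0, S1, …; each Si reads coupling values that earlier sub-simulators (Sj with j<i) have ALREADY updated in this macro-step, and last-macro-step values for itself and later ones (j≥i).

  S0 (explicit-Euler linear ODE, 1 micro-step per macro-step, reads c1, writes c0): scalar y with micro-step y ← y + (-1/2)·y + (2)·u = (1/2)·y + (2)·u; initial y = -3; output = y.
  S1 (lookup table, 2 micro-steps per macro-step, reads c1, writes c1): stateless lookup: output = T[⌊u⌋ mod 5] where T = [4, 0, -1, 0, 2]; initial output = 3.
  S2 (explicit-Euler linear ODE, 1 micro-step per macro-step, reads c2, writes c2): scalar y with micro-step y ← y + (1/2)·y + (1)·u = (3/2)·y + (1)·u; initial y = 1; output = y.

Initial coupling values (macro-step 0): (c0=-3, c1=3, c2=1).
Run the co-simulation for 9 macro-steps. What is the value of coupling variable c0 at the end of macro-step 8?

macro 1: S0 reads c1=3 → after 1×micro: 9/2; S1 reads c1=3 → after 2×micro: 0; S2 reads c2=1 → after 1×micro: 5/2 ⇒ (c0=9/2, c1=0, c2=5/2)
macro 2: S0 reads c1=0 → after 1×micro: 9/4; S1 reads c1=0 → after 2×micro: 4; S2 reads c2=5/2 → after 1×micro: 25/4 ⇒ (c0=9/4, c1=4, c2=25/4)
macro 3: S0 reads c1=4 → after 1×micro: 73/8; S1 reads c1=4 → after 2×micro: 2; S2 reads c2=25/4 → after 1×micro: 125/8 ⇒ (c0=73/8, c1=2, c2=125/8)
macro 4: S0 reads c1=2 → after 1×micro: 137/16; S1 reads c1=2 → after 2×micro: -1; S2 reads c2=125/8 → after 1×micro: 625/16 ⇒ (c0=137/16, c1=-1, c2=625/16)
macro 5: S0 reads c1=-1 → after 1×micro: 73/32; S1 reads c1=-1 → after 2×micro: 2; S2 reads c2=625/16 → after 1×micro: 3125/32 ⇒ (c0=73/32, c1=2, c2=3125/32)
macro 6: S0 reads c1=2 → after 1×micro: 329/64; S1 reads c1=2 → after 2×micro: -1; S2 reads c2=3125/32 → after 1×micro: 15625/64 ⇒ (c0=329/64, c1=-1, c2=15625/64)
macro 7: S0 reads c1=-1 → after 1×micro: 73/128; S1 reads c1=-1 → after 2×micro: 2; S2 reads c2=15625/64 → after 1×micro: 78125/128 ⇒ (c0=73/128, c1=2, c2=78125/128)
macro 8: S0 reads c1=2 → after 1×micro: 1097/256; S1 reads c1=2 → after 2×micro: -1; S2 reads c2=78125/128 → after 1×micro: 390625/256 ⇒ (c0=1097/256, c1=-1, c2=390625/256)
macro 9: S0 reads c1=-1 → after 1×micro: 73/512; S1 reads c1=-1 → after 2×micro: 2; S2 reads c2=390625/256 → after 1×micro: 1953125/512 ⇒ (c0=73/512, c1=2, c2=1953125/512)

c0 at macro-step 8 = 1097/256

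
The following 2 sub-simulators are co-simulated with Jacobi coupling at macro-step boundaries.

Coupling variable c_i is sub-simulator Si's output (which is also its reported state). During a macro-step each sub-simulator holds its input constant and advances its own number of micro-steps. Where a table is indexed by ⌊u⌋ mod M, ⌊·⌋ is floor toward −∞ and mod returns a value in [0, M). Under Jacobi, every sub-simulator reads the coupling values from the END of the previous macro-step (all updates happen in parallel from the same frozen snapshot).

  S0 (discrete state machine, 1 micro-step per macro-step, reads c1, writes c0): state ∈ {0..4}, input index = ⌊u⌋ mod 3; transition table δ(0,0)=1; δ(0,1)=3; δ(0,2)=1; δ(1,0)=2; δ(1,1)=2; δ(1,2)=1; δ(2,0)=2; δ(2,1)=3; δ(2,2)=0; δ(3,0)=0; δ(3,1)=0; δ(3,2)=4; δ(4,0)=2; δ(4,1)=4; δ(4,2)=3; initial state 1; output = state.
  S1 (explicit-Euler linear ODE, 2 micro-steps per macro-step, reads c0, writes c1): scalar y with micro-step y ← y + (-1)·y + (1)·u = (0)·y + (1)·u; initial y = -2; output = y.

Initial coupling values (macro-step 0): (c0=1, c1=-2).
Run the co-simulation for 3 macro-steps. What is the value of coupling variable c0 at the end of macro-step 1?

c0 at macro-step 1 = 2

macro 1: S0 reads c1=-2 → after 1×micro: 2; S1 reads c0=1 → after 2×micro: 1 ⇒ (c0=2, c1=1)
macro 2: S0 reads c1=1 → after 1×micro: 3; S1 reads c0=2 → after 2×micro: 2 ⇒ (c0=3, c1=2)
macro 3: S0 reads c1=2 → after 1×micro: 4; S1 reads c0=3 → after 2×micro: 3 ⇒ (c0=4, c1=3)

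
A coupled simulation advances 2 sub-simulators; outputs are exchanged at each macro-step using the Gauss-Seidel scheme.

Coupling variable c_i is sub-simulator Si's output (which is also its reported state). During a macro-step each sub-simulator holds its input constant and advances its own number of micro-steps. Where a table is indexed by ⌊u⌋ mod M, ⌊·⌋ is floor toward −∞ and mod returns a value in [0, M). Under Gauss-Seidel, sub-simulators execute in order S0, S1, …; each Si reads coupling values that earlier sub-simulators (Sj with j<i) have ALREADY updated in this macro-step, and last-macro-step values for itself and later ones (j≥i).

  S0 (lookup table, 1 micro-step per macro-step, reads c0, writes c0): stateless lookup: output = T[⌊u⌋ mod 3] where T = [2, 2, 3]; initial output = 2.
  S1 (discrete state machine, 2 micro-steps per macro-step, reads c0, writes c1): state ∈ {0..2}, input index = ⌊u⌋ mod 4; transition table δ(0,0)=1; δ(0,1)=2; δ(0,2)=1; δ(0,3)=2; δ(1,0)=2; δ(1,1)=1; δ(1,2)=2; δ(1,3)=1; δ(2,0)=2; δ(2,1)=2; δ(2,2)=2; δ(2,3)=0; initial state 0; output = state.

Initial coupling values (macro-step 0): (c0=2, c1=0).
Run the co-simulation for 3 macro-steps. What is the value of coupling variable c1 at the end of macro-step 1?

macro 1: S0 reads c0=2 → after 1×micro: 3; S1 reads c0=3 → after 2×micro: 0 ⇒ (c0=3, c1=0)
macro 2: S0 reads c0=3 → after 1×micro: 2; S1 reads c0=2 → after 2×micro: 2 ⇒ (c0=2, c1=2)
macro 3: S0 reads c0=2 → after 1×micro: 3; S1 reads c0=3 → after 2×micro: 2 ⇒ (c0=3, c1=2)

c1 at macro-step 1 = 0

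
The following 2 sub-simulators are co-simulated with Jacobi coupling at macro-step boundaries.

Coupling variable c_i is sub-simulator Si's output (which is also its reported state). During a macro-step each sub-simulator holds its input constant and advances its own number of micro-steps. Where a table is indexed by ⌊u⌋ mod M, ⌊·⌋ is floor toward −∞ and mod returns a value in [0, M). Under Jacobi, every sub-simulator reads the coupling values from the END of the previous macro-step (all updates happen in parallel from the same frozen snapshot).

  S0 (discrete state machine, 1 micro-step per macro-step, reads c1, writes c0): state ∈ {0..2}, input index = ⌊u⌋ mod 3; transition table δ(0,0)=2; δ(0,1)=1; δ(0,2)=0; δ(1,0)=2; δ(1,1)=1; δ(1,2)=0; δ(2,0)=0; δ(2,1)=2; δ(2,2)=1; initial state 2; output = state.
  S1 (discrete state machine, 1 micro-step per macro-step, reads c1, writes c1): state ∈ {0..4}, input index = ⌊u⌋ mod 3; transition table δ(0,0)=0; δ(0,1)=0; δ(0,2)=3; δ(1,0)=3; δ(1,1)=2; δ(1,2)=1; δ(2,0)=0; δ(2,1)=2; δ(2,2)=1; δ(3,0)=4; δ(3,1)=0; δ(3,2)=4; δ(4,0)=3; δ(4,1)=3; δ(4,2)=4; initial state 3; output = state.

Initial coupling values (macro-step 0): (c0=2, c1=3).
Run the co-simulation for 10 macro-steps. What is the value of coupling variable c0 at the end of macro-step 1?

macro 1: S0 reads c1=3 → after 1×micro: 0; S1 reads c1=3 → after 1×micro: 4 ⇒ (c0=0, c1=4)
macro 2: S0 reads c1=4 → after 1×micro: 1; S1 reads c1=4 → after 1×micro: 3 ⇒ (c0=1, c1=3)
macro 3: S0 reads c1=3 → after 1×micro: 2; S1 reads c1=3 → after 1×micro: 4 ⇒ (c0=2, c1=4)
macro 4: S0 reads c1=4 → after 1×micro: 2; S1 reads c1=4 → after 1×micro: 3 ⇒ (c0=2, c1=3)
macro 5: S0 reads c1=3 → after 1×micro: 0; S1 reads c1=3 → after 1×micro: 4 ⇒ (c0=0, c1=4)
macro 6: S0 reads c1=4 → after 1×micro: 1; S1 reads c1=4 → after 1×micro: 3 ⇒ (c0=1, c1=3)
macro 7: S0 reads c1=3 → after 1×micro: 2; S1 reads c1=3 → after 1×micro: 4 ⇒ (c0=2, c1=4)
macro 8: S0 reads c1=4 → after 1×micro: 2; S1 reads c1=4 → after 1×micro: 3 ⇒ (c0=2, c1=3)
macro 9: S0 reads c1=3 → after 1×micro: 0; S1 reads c1=3 → after 1×micro: 4 ⇒ (c0=0, c1=4)
macro 10: S0 reads c1=4 → after 1×micro: 1; S1 reads c1=4 → after 1×micro: 3 ⇒ (c0=1, c1=3)

c0 at macro-step 1 = 0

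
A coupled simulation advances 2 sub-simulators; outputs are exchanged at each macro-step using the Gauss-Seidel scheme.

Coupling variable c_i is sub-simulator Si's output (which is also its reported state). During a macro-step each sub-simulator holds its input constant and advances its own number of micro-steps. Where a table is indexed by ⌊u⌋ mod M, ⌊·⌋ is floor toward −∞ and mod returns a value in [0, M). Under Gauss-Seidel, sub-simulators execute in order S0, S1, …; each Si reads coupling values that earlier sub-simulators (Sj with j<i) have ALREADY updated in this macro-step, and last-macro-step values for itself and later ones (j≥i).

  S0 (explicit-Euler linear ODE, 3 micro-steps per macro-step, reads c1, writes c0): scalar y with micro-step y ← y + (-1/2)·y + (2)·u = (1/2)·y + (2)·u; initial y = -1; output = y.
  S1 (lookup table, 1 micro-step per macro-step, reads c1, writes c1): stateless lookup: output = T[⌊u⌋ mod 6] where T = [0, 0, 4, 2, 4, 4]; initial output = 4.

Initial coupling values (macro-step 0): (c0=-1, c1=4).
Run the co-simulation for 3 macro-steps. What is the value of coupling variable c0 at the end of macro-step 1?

c0 at macro-step 1 = 111/8

macro 1: S0 reads c1=4 → after 3×micro: 111/8; S1 reads c1=4 → after 1×micro: 4 ⇒ (c0=111/8, c1=4)
macro 2: S0 reads c1=4 → after 3×micro: 1007/64; S1 reads c1=4 → after 1×micro: 4 ⇒ (c0=1007/64, c1=4)
macro 3: S0 reads c1=4 → after 3×micro: 8175/512; S1 reads c1=4 → after 1×micro: 4 ⇒ (c0=8175/512, c1=4)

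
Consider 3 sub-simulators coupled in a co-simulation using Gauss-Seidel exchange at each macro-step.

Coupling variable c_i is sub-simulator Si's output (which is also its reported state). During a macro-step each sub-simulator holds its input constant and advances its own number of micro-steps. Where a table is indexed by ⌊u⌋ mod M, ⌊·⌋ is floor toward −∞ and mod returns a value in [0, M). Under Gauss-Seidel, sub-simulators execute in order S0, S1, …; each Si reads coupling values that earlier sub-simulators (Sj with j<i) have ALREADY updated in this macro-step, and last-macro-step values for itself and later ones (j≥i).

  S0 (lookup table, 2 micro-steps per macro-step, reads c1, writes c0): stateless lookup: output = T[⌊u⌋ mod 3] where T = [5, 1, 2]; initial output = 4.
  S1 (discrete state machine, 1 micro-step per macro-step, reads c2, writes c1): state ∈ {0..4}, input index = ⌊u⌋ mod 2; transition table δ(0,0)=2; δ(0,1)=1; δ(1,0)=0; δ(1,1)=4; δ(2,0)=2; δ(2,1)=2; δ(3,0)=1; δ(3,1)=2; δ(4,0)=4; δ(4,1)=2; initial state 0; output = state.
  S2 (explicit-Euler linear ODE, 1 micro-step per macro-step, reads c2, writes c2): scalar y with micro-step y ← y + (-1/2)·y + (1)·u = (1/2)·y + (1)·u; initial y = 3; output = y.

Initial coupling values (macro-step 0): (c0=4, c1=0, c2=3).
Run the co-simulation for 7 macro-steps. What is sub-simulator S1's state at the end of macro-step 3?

macro 1: S0 reads c1=0 → after 2×micro: 5; S1 reads c2=3 → after 1×micro: 1; S2 reads c2=3 → after 1×micro: 9/2 ⇒ (c0=5, c1=1, c2=9/2)
macro 2: S0 reads c1=1 → after 2×micro: 1; S1 reads c2=9/2 → after 1×micro: 0; S2 reads c2=9/2 → after 1×micro: 27/4 ⇒ (c0=1, c1=0, c2=27/4)
macro 3: S0 reads c1=0 → after 2×micro: 5; S1 reads c2=27/4 → after 1×micro: 2; S2 reads c2=27/4 → after 1×micro: 81/8 ⇒ (c0=5, c1=2, c2=81/8)
macro 4: S0 reads c1=2 → after 2×micro: 2; S1 reads c2=81/8 → after 1×micro: 2; S2 reads c2=81/8 → after 1×micro: 243/16 ⇒ (c0=2, c1=2, c2=243/16)
macro 5: S0 reads c1=2 → after 2×micro: 2; S1 reads c2=243/16 → after 1×micro: 2; S2 reads c2=243/16 → after 1×micro: 729/32 ⇒ (c0=2, c1=2, c2=729/32)
macro 6: S0 reads c1=2 → after 2×micro: 2; S1 reads c2=729/32 → after 1×micro: 2; S2 reads c2=729/32 → after 1×micro: 2187/64 ⇒ (c0=2, c1=2, c2=2187/64)
macro 7: S0 reads c1=2 → after 2×micro: 2; S1 reads c2=2187/64 → after 1×micro: 2; S2 reads c2=2187/64 → after 1×micro: 6561/128 ⇒ (c0=2, c1=2, c2=6561/128)

S1 state at macro-step 3 = 2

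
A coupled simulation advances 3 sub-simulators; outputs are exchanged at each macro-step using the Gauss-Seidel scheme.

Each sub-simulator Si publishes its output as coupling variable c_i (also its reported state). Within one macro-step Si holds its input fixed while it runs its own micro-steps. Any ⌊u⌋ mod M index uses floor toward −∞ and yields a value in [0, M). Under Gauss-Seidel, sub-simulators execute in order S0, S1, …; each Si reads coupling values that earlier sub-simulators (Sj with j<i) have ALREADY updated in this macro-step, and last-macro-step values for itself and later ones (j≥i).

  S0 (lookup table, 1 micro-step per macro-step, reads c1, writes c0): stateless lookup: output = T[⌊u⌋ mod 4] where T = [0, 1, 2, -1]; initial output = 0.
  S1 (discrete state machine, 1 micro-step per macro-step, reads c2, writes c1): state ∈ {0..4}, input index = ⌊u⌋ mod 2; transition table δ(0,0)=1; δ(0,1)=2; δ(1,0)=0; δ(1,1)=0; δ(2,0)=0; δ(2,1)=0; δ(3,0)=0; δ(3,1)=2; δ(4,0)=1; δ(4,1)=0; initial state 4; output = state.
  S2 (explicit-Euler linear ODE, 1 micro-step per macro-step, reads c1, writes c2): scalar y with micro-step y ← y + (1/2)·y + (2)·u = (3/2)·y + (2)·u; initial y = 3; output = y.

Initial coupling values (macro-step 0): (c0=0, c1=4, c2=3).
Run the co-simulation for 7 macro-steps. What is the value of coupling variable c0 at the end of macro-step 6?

c0 at macro-step 6 = 0

macro 1: S0 reads c1=4 → after 1×micro: 0; S1 reads c2=3 → after 1×micro: 0; S2 reads c1=0 → after 1×micro: 9/2 ⇒ (c0=0, c1=0, c2=9/2)
macro 2: S0 reads c1=0 → after 1×micro: 0; S1 reads c2=9/2 → after 1×micro: 1; S2 reads c1=1 → after 1×micro: 35/4 ⇒ (c0=0, c1=1, c2=35/4)
macro 3: S0 reads c1=1 → after 1×micro: 1; S1 reads c2=35/4 → after 1×micro: 0; S2 reads c1=0 → after 1×micro: 105/8 ⇒ (c0=1, c1=0, c2=105/8)
macro 4: S0 reads c1=0 → after 1×micro: 0; S1 reads c2=105/8 → after 1×micro: 2; S2 reads c1=2 → after 1×micro: 379/16 ⇒ (c0=0, c1=2, c2=379/16)
macro 5: S0 reads c1=2 → after 1×micro: 2; S1 reads c2=379/16 → after 1×micro: 0; S2 reads c1=0 → after 1×micro: 1137/32 ⇒ (c0=2, c1=0, c2=1137/32)
macro 6: S0 reads c1=0 → after 1×micro: 0; S1 reads c2=1137/32 → after 1×micro: 2; S2 reads c1=2 → after 1×micro: 3667/64 ⇒ (c0=0, c1=2, c2=3667/64)
macro 7: S0 reads c1=2 → after 1×micro: 2; S1 reads c2=3667/64 → after 1×micro: 0; S2 reads c1=0 → after 1×micro: 11001/128 ⇒ (c0=2, c1=0, c2=11001/128)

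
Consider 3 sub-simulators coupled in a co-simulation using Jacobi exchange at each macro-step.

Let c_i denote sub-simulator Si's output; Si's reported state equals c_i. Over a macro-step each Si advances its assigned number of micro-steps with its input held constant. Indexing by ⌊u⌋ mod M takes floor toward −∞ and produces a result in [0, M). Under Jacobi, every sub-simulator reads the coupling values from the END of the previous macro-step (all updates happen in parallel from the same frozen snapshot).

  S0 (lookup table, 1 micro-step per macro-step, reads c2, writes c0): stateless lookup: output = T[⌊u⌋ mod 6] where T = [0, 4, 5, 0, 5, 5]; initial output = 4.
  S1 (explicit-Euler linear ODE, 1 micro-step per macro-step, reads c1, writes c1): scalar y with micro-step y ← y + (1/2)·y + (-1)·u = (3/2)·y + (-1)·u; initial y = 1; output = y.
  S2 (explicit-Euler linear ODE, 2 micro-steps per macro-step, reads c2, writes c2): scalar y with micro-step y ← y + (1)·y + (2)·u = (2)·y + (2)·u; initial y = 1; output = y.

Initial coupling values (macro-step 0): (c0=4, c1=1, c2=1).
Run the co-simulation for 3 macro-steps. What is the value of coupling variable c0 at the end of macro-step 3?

macro 1: S0 reads c2=1 → after 1×micro: 4; S1 reads c1=1 → after 1×micro: 1/2; S2 reads c2=1 → after 2×micro: 10 ⇒ (c0=4, c1=1/2, c2=10)
macro 2: S0 reads c2=10 → after 1×micro: 5; S1 reads c1=1/2 → after 1×micro: 1/4; S2 reads c2=10 → after 2×micro: 100 ⇒ (c0=5, c1=1/4, c2=100)
macro 3: S0 reads c2=100 → after 1×micro: 5; S1 reads c1=1/4 → after 1×micro: 1/8; S2 reads c2=100 → after 2×micro: 1000 ⇒ (c0=5, c1=1/8, c2=1000)

c0 at macro-step 3 = 5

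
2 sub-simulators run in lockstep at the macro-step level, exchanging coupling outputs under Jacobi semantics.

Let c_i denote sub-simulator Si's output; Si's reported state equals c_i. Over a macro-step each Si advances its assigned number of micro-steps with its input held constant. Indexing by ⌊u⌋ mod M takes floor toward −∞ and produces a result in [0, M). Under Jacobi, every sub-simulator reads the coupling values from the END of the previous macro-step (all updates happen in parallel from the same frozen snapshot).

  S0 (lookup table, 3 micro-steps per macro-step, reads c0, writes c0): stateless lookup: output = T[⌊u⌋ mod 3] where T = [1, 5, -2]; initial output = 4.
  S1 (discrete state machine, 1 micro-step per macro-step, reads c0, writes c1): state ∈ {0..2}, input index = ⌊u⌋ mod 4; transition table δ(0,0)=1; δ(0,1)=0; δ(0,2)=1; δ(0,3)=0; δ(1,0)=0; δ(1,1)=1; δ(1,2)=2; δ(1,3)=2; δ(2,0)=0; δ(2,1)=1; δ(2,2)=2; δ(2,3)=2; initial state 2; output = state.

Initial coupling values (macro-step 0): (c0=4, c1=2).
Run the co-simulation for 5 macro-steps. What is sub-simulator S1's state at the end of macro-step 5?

macro 1: S0 reads c0=4 → after 3×micro: 5; S1 reads c0=4 → after 1×micro: 0 ⇒ (c0=5, c1=0)
macro 2: S0 reads c0=5 → after 3×micro: -2; S1 reads c0=5 → after 1×micro: 0 ⇒ (c0=-2, c1=0)
macro 3: S0 reads c0=-2 → after 3×micro: 5; S1 reads c0=-2 → after 1×micro: 1 ⇒ (c0=5, c1=1)
macro 4: S0 reads c0=5 → after 3×micro: -2; S1 reads c0=5 → after 1×micro: 1 ⇒ (c0=-2, c1=1)
macro 5: S0 reads c0=-2 → after 3×micro: 5; S1 reads c0=-2 → after 1×micro: 2 ⇒ (c0=5, c1=2)

S1 state at macro-step 5 = 2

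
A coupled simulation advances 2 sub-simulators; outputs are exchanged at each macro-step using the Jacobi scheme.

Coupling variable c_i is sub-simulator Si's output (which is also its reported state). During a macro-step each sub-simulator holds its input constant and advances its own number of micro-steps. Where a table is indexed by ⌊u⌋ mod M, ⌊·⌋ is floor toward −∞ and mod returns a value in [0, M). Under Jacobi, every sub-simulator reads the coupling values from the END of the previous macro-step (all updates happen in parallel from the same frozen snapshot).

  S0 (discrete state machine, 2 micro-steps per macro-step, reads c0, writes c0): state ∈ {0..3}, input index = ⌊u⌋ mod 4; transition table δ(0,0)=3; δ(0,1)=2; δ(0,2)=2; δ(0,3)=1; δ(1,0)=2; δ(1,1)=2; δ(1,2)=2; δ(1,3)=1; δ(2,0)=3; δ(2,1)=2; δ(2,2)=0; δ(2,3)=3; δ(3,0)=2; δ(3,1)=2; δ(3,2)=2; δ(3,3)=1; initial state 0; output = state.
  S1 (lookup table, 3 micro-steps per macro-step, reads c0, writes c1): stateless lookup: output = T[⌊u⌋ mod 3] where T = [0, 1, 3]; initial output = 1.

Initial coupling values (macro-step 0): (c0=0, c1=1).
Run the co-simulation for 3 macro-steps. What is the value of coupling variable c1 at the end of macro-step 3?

c1 at macro-step 3 = 3

macro 1: S0 reads c0=0 → after 2×micro: 2; S1 reads c0=0 → after 3×micro: 0 ⇒ (c0=2, c1=0)
macro 2: S0 reads c0=2 → after 2×micro: 2; S1 reads c0=2 → after 3×micro: 3 ⇒ (c0=2, c1=3)
macro 3: S0 reads c0=2 → after 2×micro: 2; S1 reads c0=2 → after 3×micro: 3 ⇒ (c0=2, c1=3)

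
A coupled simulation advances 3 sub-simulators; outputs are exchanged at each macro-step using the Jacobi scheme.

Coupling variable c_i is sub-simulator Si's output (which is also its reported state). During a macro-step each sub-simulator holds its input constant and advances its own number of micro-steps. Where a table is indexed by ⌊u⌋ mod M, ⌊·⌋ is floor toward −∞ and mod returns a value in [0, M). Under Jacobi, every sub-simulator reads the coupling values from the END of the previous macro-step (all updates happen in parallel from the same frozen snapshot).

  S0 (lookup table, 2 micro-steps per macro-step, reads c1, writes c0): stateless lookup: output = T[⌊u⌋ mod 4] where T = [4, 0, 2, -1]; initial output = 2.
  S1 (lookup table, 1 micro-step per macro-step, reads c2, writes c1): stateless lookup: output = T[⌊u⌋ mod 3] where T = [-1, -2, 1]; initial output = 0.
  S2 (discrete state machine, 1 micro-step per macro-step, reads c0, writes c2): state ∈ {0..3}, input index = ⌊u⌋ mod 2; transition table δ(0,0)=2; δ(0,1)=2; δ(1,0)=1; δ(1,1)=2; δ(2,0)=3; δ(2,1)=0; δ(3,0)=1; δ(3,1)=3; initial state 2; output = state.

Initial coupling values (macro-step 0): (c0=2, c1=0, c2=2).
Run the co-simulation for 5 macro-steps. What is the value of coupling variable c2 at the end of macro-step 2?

c2 at macro-step 2 = 1

macro 1: S0 reads c1=0 → after 2×micro: 4; S1 reads c2=2 → after 1×micro: 1; S2 reads c0=2 → after 1×micro: 3 ⇒ (c0=4, c1=1, c2=3)
macro 2: S0 reads c1=1 → after 2×micro: 0; S1 reads c2=3 → after 1×micro: -1; S2 reads c0=4 → after 1×micro: 1 ⇒ (c0=0, c1=-1, c2=1)
macro 3: S0 reads c1=-1 → after 2×micro: -1; S1 reads c2=1 → after 1×micro: -2; S2 reads c0=0 → after 1×micro: 1 ⇒ (c0=-1, c1=-2, c2=1)
macro 4: S0 reads c1=-2 → after 2×micro: 2; S1 reads c2=1 → after 1×micro: -2; S2 reads c0=-1 → after 1×micro: 2 ⇒ (c0=2, c1=-2, c2=2)
macro 5: S0 reads c1=-2 → after 2×micro: 2; S1 reads c2=2 → after 1×micro: 1; S2 reads c0=2 → after 1×micro: 3 ⇒ (c0=2, c1=1, c2=3)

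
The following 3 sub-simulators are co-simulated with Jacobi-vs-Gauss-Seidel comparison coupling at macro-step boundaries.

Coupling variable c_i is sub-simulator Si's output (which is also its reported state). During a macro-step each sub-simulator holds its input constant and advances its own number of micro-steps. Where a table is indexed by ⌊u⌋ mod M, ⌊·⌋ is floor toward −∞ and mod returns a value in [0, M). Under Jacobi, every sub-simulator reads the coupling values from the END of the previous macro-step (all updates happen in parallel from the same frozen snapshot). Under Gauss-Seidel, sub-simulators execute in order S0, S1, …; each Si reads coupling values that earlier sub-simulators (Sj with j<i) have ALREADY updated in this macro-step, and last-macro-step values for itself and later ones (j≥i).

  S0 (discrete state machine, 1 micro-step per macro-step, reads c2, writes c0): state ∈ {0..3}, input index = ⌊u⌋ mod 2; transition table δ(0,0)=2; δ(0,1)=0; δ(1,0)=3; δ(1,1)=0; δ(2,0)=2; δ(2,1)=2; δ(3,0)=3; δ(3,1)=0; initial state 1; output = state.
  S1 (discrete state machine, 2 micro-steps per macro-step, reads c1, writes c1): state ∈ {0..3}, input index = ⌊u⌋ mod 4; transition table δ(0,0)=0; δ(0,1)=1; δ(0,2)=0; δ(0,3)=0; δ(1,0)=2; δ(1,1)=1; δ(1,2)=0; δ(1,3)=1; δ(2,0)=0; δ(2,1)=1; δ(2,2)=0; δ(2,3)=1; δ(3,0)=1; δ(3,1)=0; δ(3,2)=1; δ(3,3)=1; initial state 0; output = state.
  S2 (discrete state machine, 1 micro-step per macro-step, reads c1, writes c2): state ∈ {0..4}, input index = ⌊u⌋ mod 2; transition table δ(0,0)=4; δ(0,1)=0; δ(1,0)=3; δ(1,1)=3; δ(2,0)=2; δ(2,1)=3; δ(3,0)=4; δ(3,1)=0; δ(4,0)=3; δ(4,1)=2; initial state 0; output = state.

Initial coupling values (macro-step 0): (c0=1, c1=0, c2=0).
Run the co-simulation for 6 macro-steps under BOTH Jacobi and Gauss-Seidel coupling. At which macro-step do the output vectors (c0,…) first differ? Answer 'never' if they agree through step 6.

first divergence at macro-step: never

[Jacobi] macro 1: S0 reads c2=0 → after 1×micro: 3; S1 reads c1=0 → after 2×micro: 0; S2 reads c1=0 → after 1×micro: 4 ⇒ (c0=3, c1=0, c2=4)
[Jacobi] macro 2: S0 reads c2=4 → after 1×micro: 3; S1 reads c1=0 → after 2×micro: 0; S2 reads c1=0 → after 1×micro: 3 ⇒ (c0=3, c1=0, c2=3)
[Jacobi] macro 3: S0 reads c2=3 → after 1×micro: 0; S1 reads c1=0 → after 2×micro: 0; S2 reads c1=0 → after 1×micro: 4 ⇒ (c0=0, c1=0, c2=4)
[Jacobi] macro 4: S0 reads c2=4 → after 1×micro: 2; S1 reads c1=0 → after 2×micro: 0; S2 reads c1=0 → after 1×micro: 3 ⇒ (c0=2, c1=0, c2=3)
[Jacobi] macro 5: S0 reads c2=3 → after 1×micro: 2; S1 reads c1=0 → after 2×micro: 0; S2 reads c1=0 → after 1×micro: 4 ⇒ (c0=2, c1=0, c2=4)
[Jacobi] macro 6: S0 reads c2=4 → after 1×micro: 2; S1 reads c1=0 → after 2×micro: 0; S2 reads c1=0 → after 1×micro: 3 ⇒ (c0=2, c1=0, c2=3)
[Gauss-Seidel] macro 1: S0 reads c2=0 → after 1×micro: 3; S1 reads c1=0 → after 2×micro: 0; S2 reads c1=0 → after 1×micro: 4 ⇒ (c0=3, c1=0, c2=4)
[Gauss-Seidel] macro 2: S0 reads c2=4 → after 1×micro: 3; S1 reads c1=0 → after 2×micro: 0; S2 reads c1=0 → after 1×micro: 3 ⇒ (c0=3, c1=0, c2=3)
[Gauss-Seidel] macro 3: S0 reads c2=3 → after 1×micro: 0; S1 reads c1=0 → after 2×micro: 0; S2 reads c1=0 → after 1×micro: 4 ⇒ (c0=0, c1=0, c2=4)
[Gauss-Seidel] macro 4: S0 reads c2=4 → after 1×micro: 2; S1 reads c1=0 → after 2×micro: 0; S2 reads c1=0 → after 1×micro: 3 ⇒ (c0=2, c1=0, c2=3)
[Gauss-Seidel] macro 5: S0 reads c2=3 → after 1×micro: 2; S1 reads c1=0 → after 2×micro: 0; S2 reads c1=0 → after 1×micro: 4 ⇒ (c0=2, c1=0, c2=4)
[Gauss-Seidel] macro 6: S0 reads c2=4 → after 1×micro: 2; S1 reads c1=0 → after 2×micro: 0; S2 reads c1=0 → after 1×micro: 3 ⇒ (c0=2, c1=0, c2=3)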